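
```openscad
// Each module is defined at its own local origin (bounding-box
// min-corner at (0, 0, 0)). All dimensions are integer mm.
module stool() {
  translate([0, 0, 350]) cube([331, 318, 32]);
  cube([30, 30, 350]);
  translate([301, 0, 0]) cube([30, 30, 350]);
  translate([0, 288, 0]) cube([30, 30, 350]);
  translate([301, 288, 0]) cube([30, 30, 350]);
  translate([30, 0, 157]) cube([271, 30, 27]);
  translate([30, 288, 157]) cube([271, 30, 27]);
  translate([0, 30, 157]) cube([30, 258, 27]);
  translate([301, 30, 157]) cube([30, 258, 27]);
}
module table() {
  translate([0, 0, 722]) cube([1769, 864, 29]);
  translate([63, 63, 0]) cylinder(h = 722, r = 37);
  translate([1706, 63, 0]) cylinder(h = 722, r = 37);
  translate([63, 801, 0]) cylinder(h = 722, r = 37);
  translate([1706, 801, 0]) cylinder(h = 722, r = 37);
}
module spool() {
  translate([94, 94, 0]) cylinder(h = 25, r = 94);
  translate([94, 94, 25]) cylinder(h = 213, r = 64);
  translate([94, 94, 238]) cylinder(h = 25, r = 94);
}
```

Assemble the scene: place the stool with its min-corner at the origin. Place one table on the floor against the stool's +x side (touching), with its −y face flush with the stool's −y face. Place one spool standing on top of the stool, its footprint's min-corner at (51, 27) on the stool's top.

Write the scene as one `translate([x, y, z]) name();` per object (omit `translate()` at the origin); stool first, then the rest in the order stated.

stool();
translate([331, 0, 0]) table();
translate([51, 27, 382]) spool();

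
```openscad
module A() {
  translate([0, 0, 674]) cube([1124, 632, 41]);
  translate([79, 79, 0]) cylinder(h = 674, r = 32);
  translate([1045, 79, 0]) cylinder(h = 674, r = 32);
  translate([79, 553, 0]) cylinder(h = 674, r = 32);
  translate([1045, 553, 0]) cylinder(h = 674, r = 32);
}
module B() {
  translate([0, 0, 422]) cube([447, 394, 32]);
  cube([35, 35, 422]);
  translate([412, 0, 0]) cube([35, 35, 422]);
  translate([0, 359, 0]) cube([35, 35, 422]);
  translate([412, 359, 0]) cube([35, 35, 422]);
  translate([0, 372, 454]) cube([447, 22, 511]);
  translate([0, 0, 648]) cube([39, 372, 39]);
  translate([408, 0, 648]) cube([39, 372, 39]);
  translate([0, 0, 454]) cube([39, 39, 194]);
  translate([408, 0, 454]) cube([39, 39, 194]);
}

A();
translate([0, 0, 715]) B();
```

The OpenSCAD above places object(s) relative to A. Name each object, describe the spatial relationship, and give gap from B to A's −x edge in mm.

A is a table. B is a chair. The chair is on top of the table. The gap from the chair to the table's −x edge is 0 mm.

The chair's min-x is at 0; the table's min-x is 0; gap = 0 mm.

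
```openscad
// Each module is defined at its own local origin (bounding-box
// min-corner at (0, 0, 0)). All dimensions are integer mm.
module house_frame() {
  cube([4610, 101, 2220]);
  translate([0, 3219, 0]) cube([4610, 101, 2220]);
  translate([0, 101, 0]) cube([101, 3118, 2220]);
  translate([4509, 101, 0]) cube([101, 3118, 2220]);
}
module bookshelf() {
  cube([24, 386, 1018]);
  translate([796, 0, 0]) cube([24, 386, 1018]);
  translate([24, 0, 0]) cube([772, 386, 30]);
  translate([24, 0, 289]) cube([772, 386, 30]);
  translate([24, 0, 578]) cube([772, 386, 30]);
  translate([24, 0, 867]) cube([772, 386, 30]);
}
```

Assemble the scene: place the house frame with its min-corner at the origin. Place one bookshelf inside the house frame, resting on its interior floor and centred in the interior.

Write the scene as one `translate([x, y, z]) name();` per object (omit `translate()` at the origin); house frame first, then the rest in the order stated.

house_frame();
translate([1895, 1467, 0]) bookshelf();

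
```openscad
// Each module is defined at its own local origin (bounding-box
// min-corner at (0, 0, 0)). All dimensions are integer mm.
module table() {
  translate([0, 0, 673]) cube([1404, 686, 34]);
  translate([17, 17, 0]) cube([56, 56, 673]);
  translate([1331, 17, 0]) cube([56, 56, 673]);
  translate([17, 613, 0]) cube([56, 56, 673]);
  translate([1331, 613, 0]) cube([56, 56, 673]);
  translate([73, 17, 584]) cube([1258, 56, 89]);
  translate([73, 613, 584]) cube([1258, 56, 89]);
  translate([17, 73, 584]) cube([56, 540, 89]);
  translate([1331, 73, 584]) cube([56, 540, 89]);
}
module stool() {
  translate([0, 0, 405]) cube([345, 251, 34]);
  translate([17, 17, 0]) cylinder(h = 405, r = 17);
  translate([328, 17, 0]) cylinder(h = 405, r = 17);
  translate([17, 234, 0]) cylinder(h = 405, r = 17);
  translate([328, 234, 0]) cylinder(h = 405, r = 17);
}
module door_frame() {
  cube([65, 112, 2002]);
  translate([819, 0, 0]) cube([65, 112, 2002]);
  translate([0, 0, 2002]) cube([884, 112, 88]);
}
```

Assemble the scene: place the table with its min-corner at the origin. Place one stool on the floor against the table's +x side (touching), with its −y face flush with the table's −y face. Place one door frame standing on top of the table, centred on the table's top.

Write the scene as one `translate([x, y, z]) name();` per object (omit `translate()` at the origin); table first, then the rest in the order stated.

table();
translate([1404, 0, 0]) stool();
translate([260, 287, 707]) door_frame();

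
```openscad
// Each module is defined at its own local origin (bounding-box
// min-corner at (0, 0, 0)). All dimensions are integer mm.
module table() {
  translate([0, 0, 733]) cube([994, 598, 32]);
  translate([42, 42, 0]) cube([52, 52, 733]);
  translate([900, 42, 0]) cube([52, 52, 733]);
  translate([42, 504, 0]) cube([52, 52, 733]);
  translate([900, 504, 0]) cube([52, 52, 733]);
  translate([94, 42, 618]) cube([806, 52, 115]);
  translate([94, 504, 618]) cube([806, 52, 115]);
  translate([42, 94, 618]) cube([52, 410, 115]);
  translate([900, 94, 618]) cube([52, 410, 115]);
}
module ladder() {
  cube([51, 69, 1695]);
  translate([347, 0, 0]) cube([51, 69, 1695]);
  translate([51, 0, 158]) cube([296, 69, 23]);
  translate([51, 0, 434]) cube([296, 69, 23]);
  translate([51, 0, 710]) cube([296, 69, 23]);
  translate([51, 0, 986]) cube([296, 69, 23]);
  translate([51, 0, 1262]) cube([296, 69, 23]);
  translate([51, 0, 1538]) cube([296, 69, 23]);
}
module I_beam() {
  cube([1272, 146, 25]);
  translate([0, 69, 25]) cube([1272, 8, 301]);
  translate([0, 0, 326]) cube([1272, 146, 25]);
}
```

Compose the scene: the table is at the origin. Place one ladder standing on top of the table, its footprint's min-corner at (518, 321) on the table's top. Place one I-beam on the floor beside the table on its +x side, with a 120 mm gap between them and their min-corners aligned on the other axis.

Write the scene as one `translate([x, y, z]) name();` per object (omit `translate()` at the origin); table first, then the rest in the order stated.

table();
translate([518, 321, 765]) ladder();
translate([1114, 0, 0]) I_beam();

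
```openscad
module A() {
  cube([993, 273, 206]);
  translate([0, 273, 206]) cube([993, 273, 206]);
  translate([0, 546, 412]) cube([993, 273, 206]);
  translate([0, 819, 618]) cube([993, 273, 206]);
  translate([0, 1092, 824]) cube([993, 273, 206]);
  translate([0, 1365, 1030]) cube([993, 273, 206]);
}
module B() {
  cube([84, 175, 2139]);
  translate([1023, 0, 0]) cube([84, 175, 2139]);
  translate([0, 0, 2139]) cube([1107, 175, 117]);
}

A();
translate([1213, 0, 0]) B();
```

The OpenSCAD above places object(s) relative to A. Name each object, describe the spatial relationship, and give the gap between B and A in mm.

The door frame's nearest face is 220 mm from the staircase's +x face.

A is a staircase. B is a door frame. The door frame is on the floor beside the staircase on its +x side. The gap between the door frame and the staircase is 220 mm.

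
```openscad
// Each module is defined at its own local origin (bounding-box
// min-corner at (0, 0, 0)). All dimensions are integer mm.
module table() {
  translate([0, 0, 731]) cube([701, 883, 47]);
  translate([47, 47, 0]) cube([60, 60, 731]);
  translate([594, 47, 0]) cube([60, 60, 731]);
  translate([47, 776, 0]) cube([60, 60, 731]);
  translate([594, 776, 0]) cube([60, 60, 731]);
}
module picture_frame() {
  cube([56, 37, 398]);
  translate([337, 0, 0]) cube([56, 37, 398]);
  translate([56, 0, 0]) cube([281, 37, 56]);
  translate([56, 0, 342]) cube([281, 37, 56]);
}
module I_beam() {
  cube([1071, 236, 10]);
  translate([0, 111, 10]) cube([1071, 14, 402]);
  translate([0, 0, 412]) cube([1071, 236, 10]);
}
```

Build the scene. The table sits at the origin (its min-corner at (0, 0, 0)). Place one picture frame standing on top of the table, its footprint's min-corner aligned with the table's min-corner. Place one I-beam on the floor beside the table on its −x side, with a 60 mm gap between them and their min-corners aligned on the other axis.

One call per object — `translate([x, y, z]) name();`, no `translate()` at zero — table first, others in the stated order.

table();
translate([0, 0, 778]) picture_frame();
translate([-1131, 0, 0]) I_beam();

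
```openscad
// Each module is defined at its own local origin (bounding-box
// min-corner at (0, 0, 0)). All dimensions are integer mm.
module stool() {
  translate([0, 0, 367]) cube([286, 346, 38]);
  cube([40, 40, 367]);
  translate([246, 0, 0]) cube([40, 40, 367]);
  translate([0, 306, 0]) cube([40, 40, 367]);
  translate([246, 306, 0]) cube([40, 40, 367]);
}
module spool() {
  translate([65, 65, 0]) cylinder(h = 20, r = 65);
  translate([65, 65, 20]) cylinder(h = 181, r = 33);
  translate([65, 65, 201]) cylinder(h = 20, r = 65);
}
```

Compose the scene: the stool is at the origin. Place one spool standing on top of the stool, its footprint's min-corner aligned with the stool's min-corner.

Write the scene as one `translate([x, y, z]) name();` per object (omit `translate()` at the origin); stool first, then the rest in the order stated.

stool();
translate([0, 0, 405]) spool();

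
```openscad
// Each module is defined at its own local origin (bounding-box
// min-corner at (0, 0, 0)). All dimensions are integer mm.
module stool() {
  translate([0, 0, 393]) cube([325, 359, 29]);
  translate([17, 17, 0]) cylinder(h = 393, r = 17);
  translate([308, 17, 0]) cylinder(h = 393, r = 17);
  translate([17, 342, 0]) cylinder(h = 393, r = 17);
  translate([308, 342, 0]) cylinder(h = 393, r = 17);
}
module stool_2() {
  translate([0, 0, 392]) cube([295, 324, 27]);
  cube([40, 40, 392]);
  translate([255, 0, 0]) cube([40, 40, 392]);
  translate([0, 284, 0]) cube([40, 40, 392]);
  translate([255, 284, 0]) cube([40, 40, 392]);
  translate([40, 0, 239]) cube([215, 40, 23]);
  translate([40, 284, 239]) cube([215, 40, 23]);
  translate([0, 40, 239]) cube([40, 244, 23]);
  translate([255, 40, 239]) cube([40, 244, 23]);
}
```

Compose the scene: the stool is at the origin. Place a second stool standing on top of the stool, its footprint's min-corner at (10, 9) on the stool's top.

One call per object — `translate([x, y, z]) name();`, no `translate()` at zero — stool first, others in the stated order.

stool();
translate([10, 9, 422]) stool_2();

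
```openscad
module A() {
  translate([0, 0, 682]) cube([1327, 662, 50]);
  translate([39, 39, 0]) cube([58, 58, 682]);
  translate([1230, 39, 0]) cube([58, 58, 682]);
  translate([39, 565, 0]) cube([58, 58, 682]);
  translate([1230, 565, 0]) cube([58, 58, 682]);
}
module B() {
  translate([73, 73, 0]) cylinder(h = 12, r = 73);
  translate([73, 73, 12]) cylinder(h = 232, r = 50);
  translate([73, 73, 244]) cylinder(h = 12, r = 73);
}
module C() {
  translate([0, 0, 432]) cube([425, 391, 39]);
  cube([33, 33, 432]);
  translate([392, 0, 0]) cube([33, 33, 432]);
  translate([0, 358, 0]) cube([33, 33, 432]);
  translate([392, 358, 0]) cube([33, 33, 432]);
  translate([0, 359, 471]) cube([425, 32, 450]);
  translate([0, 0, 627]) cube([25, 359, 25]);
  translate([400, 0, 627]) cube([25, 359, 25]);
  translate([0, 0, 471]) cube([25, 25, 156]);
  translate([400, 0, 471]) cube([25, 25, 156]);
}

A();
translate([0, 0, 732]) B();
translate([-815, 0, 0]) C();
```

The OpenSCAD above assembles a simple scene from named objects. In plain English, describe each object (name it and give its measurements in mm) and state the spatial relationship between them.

A is a rectangular dining table. The top is 1327×662×50 mm with its upper surface at z = 732 mm. It stands on four 58×58 mm square legs, each inset 39 mm from the nearest pair of top edges, running from the floor to the underside of the top.

B is a spool: two coaxial disc flanges of radius 73 mm and thickness 12 mm, joined by a core cylinder of radius 50 mm and height 232 mm. The lower flange rests on z = 0 and the three cylinders share a vertical axis.

C is a chair: 425×391 mm seat, 39 mm thick, top at z = 471 mm, on four 33 mm square corner legs flush with the seat edges. A 32 mm thick backrest slab spans the full seat width, extending 450 mm above the seat top, its back face flush with the seat's +y edge. Two armrests of 25×25 mm section run along each side from the seat's front edge to the front of the backrest, top faces 181 mm above the seat top and outer faces flush with the seat's x-edges; a 25×25 mm post under the front of each armrest stands on the seat at the front corner.

The spool is on top of the table. The chair is on the floor beside the table on its −x side.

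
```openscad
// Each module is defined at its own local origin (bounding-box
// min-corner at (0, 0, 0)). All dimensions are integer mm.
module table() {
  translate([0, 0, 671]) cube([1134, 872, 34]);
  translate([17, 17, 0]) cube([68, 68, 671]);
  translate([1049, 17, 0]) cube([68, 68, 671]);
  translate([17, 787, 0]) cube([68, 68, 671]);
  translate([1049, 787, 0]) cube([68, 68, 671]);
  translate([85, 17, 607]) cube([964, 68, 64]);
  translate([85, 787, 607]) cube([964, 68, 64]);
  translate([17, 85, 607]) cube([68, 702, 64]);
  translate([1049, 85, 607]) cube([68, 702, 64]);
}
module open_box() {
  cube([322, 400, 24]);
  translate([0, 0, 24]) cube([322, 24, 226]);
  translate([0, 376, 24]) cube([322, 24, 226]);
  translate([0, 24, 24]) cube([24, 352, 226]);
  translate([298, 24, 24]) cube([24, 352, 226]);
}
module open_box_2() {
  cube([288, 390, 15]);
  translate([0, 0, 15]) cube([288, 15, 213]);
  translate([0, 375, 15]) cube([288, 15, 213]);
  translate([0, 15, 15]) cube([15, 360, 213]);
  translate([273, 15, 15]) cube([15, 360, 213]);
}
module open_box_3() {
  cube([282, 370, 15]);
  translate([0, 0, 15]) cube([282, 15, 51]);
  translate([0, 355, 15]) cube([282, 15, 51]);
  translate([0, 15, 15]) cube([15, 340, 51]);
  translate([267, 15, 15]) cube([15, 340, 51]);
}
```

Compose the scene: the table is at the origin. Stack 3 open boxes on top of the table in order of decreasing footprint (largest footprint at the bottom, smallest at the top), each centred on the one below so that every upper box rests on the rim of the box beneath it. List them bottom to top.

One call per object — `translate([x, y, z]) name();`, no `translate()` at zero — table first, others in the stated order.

table();
translate([406, 236, 705]) open_box();
translate([423, 241, 955]) open_box_2();
translate([426, 251, 1183]) open_box_3();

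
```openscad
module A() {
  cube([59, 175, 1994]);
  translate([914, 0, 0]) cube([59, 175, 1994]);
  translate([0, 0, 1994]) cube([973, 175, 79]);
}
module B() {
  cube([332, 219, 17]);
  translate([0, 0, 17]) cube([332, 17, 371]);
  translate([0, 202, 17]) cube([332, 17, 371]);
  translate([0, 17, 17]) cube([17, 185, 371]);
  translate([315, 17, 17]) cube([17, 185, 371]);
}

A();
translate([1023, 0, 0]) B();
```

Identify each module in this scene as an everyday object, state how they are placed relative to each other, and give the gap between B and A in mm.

A is a door frame. B is an open box. The open box is on the floor beside the door frame on its +x side. The gap between the open box and the door frame is 50 mm.

The open box's nearest face is 50 mm from the door frame's +x face.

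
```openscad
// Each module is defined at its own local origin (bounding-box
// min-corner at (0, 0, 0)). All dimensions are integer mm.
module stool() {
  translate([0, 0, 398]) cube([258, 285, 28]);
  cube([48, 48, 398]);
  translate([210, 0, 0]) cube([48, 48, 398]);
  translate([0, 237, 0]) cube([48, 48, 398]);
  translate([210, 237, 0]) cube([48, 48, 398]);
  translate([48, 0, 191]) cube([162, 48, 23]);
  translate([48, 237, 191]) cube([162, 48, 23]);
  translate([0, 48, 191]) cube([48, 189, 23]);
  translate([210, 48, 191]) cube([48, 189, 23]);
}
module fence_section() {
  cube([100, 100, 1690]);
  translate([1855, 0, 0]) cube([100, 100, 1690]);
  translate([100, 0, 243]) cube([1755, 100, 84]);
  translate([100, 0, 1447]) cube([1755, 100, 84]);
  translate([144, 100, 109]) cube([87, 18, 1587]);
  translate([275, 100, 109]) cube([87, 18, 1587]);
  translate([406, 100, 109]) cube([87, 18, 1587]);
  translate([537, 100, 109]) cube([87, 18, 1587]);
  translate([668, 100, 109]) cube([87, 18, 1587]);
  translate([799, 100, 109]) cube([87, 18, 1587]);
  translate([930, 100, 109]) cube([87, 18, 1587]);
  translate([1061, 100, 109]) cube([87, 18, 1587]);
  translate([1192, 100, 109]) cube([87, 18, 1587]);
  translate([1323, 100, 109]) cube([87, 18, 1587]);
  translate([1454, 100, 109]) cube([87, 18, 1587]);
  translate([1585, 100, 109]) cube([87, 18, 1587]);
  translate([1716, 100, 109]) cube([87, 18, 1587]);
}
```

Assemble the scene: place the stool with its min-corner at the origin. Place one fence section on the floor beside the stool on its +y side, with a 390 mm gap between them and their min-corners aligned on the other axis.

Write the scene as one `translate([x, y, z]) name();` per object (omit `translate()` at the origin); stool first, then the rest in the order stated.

stool();
translate([0, 675, 0]) fence_section();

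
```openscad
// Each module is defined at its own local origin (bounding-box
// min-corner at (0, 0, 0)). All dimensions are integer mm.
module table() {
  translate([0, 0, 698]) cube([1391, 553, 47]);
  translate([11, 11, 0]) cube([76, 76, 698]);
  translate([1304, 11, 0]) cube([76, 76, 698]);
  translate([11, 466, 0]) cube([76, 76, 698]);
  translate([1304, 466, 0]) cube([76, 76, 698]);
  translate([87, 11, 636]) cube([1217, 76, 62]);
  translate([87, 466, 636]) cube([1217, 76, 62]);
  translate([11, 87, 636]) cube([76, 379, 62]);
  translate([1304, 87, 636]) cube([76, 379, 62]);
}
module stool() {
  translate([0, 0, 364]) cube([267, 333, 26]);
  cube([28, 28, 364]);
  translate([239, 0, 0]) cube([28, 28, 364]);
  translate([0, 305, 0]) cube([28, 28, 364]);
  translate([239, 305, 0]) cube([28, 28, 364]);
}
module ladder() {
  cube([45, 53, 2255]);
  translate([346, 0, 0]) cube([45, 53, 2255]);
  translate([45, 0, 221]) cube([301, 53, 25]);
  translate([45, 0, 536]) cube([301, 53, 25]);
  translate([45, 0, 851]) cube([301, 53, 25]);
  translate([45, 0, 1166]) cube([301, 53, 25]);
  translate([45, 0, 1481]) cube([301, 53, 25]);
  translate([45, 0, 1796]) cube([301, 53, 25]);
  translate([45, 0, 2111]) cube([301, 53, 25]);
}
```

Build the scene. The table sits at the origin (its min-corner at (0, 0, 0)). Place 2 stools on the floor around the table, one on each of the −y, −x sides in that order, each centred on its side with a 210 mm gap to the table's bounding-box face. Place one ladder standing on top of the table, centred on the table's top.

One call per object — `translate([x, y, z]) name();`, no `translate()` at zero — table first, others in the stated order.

table();
translate([562, -543, 0]) stool();
translate([-477, 110, 0]) stool();
translate([500, 250, 745]) ladder();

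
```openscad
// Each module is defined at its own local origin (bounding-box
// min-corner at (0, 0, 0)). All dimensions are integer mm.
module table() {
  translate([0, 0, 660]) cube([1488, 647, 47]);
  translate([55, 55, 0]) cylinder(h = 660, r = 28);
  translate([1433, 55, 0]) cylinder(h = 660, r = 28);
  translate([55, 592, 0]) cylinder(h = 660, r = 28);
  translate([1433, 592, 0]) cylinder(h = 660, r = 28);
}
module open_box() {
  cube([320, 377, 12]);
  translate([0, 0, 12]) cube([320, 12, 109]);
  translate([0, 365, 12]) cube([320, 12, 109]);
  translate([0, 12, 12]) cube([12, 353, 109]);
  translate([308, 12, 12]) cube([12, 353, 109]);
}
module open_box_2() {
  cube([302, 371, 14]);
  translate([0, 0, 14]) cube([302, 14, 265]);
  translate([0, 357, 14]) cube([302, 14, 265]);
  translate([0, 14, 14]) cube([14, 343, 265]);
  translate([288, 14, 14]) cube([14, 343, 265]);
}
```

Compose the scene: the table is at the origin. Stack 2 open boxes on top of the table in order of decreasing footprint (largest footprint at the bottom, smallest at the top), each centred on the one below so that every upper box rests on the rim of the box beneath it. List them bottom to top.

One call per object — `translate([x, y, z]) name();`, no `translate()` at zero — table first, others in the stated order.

table();
translate([584, 135, 707]) open_box();
translate([593, 138, 828]) open_box_2();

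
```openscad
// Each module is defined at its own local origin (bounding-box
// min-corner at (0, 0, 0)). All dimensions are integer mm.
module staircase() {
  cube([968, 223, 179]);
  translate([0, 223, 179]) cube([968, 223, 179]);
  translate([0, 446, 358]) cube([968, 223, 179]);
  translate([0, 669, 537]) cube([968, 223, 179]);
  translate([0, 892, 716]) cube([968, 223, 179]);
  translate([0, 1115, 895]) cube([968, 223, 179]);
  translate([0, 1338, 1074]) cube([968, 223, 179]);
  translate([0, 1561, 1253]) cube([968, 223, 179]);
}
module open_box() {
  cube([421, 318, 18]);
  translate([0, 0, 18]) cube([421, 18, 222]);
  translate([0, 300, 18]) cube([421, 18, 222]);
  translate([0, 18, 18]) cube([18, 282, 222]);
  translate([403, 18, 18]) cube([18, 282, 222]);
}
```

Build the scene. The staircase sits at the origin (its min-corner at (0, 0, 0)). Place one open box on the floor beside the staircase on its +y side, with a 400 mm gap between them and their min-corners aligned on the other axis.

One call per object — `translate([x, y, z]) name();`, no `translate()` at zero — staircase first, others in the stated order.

staircase();
translate([0, 2184, 0]) open_box();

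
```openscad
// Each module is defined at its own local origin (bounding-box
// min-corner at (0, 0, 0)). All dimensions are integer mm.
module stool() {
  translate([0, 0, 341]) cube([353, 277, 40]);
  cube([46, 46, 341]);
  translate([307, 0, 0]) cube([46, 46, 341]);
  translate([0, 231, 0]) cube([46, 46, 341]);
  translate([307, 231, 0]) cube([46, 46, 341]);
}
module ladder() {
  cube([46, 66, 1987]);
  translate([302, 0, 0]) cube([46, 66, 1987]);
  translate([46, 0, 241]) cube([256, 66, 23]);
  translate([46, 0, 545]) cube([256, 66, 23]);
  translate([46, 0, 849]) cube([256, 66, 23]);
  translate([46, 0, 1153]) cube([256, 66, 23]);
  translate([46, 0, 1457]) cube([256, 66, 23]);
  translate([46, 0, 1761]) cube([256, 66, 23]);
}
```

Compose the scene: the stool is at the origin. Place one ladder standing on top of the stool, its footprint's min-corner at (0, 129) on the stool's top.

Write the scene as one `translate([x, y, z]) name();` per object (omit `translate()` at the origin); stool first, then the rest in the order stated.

stool();
translate([0, 129, 381]) ladder();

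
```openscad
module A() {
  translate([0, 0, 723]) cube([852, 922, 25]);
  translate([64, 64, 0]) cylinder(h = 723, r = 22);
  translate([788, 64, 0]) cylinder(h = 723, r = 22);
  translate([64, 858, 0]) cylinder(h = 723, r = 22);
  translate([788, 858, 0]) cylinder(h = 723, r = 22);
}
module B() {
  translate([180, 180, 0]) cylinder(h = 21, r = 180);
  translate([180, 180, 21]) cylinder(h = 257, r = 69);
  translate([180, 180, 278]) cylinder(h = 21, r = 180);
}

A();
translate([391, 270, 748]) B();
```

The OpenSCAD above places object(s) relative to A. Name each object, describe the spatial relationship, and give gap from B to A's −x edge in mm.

The spool's min-x is at 391; the table's min-x is 0; gap = 391 mm.

A is a table. B is a spool. The spool is on top of the table. The gap from the spool to the table's −x edge is 391 mm.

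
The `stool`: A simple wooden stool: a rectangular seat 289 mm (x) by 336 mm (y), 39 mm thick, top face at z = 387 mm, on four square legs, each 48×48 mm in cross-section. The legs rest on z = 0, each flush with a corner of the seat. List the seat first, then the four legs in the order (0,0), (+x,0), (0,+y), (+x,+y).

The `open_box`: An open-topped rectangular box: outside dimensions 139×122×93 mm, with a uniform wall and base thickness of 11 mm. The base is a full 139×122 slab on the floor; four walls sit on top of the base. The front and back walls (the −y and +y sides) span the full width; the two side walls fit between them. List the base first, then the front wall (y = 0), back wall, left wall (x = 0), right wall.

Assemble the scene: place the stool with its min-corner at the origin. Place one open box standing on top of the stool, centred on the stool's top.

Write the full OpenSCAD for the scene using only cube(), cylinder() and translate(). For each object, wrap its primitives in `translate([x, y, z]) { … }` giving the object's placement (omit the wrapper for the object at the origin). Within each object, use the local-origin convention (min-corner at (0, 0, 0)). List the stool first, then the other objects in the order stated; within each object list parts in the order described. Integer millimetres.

translate([0, 0, 348]) cube([289, 336, 39]);
cube([48, 48, 348]);
translate([241, 0, 0]) cube([48, 48, 348]);
translate([0, 288, 0]) cube([48, 48, 348]);
translate([241, 288, 0]) cube([48, 48, 348]);
translate([75, 107, 387]) {
  cube([139, 122, 11]);
  translate([0, 0, 11]) cube([139, 11, 82]);
  translate([0, 111, 11]) cube([139, 11, 82]);
  translate([0, 11, 11]) cube([11, 100, 82]);
  translate([128, 11, 11]) cube([11, 100, 82]);
}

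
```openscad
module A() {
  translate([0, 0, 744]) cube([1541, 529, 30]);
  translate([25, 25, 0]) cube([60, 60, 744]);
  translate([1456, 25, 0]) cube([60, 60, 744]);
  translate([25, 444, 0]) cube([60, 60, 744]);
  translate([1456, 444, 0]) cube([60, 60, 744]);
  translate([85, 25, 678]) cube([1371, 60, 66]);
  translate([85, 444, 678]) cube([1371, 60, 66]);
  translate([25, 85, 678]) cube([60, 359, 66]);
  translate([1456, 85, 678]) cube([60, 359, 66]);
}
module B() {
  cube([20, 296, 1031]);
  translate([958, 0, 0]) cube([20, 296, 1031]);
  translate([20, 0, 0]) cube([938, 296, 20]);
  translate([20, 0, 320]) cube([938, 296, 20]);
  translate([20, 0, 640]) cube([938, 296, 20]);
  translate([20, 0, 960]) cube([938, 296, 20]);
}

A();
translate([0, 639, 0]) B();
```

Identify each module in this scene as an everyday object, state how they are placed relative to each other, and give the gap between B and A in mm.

A is a table. B is a bookshelf. The bookshelf is on the floor beside the table on its +y side. The gap between the bookshelf and the table is 110 mm.

The bookshelf's nearest face is 110 mm from the table's +y face.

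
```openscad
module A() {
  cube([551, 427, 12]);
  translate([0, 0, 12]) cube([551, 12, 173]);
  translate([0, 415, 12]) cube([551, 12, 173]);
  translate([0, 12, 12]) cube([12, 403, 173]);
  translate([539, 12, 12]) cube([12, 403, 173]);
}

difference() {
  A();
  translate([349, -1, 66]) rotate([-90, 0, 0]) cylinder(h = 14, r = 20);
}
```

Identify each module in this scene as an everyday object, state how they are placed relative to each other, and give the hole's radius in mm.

A is an open box. The open box has a circular hole through its front wall. The hole's radius is 20 mm.

The subtracted cylinder has r = 20 mm.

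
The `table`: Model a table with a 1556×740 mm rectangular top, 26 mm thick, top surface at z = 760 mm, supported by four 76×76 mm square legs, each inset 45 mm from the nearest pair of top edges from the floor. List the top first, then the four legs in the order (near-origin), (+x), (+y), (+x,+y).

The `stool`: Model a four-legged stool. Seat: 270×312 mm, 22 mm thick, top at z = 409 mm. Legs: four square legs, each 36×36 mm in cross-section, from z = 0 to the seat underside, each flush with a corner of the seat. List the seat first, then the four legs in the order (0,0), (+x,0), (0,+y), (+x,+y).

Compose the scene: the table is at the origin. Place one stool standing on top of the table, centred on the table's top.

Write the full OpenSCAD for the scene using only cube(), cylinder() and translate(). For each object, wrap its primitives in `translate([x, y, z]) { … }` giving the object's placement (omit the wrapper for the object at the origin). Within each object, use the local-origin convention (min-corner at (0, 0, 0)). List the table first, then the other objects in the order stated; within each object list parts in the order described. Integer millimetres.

translate([0, 0, 734]) cube([1556, 740, 26]);
translate([45, 45, 0]) cube([76, 76, 734]);
translate([1435, 45, 0]) cube([76, 76, 734]);
translate([45, 619, 0]) cube([76, 76, 734]);
translate([1435, 619, 0]) cube([76, 76, 734]);
translate([643, 214, 760]) {
  translate([0, 0, 387]) cube([270, 312, 22]);
  cube([36, 36, 387]);
  translate([234, 0, 0]) cube([36, 36, 387]);
  translate([0, 276, 0]) cube([36, 36, 387]);
  translate([234, 276, 0]) cube([36, 36, 387]);
}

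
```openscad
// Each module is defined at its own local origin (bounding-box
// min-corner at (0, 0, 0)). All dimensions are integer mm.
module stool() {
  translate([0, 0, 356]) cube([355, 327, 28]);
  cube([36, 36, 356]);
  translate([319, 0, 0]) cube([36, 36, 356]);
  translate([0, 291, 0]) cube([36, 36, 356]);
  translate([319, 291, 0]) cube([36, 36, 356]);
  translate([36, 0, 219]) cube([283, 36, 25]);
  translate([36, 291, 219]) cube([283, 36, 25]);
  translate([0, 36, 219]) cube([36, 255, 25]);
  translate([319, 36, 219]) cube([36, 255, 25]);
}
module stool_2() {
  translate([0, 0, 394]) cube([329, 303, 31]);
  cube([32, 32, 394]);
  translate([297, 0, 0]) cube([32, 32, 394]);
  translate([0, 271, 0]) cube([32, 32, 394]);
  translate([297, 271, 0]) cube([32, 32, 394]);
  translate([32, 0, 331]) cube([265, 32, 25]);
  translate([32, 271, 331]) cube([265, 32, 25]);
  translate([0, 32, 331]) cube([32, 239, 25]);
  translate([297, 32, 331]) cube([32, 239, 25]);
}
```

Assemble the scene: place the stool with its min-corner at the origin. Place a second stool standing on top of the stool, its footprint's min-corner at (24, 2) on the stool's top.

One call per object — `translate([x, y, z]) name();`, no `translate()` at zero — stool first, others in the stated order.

stool();
translate([24, 2, 384]) stool_2();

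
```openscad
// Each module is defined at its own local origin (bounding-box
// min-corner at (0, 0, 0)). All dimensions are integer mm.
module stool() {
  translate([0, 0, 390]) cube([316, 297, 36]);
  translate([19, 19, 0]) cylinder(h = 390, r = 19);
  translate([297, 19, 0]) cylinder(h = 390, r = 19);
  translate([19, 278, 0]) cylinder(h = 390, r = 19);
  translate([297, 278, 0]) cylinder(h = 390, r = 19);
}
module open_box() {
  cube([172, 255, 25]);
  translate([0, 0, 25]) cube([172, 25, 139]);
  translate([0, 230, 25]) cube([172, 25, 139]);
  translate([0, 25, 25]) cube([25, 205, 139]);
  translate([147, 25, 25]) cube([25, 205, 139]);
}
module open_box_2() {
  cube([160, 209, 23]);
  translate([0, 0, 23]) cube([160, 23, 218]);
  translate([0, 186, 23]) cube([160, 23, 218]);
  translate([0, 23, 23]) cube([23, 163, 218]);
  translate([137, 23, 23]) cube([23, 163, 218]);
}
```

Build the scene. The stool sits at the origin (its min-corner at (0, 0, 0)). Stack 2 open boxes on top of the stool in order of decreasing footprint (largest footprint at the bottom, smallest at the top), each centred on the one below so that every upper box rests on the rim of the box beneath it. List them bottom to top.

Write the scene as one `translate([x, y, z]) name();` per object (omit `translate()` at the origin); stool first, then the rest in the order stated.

stool();
translate([72, 21, 426]) open_box();
translate([78, 44, 590]) open_box_2();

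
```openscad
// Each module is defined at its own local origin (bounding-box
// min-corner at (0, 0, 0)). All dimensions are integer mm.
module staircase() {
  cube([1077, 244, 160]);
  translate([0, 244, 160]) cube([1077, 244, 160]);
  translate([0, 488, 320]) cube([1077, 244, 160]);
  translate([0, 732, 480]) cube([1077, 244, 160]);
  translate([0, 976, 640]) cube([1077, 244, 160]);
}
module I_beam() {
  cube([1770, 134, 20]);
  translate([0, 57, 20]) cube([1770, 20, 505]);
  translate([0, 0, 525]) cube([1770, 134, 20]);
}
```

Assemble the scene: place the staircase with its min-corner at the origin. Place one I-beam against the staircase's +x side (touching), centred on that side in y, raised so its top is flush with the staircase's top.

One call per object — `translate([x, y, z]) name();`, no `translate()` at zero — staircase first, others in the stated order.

staircase();
translate([1077, 543, 255]) I_beam();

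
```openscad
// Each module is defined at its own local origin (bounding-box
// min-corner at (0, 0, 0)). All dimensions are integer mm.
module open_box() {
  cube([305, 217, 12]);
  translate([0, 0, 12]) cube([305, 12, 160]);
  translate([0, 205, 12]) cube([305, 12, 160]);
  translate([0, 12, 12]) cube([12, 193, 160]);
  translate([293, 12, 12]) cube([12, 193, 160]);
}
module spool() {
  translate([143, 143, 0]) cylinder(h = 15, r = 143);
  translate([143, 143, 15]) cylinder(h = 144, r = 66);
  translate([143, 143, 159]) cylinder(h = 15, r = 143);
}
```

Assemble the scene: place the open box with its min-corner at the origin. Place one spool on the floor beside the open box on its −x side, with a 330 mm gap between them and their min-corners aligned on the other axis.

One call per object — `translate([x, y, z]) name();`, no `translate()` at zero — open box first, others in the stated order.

open_box();
translate([-616, 0, 0]) spool();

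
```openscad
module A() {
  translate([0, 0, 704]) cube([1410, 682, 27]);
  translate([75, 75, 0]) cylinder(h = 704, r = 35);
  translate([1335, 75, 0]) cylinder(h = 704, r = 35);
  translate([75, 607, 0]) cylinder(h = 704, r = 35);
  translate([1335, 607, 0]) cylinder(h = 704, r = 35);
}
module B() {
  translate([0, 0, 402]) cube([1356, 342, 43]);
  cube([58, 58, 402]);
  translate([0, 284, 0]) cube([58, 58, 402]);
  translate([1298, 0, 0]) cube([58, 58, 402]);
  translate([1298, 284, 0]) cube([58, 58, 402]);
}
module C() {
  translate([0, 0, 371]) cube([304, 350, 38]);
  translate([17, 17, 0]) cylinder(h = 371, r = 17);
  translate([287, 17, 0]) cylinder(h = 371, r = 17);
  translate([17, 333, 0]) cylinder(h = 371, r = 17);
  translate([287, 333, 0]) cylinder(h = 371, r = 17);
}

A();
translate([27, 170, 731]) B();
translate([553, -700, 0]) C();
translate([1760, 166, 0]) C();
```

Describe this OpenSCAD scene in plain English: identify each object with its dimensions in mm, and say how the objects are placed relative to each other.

A is a table with a 1410×682 mm rectangular top, 27 mm thick, top surface at z = 731 mm, supported by four round legs of 70 mm diameter, each leg's bounding box inset 40 mm from the nearest pair of top edges, running from the floor.

B is a long wooden bench with a 1356 mm (x) × 342 mm (y) seat, 43 mm thick, its top surface 445 mm above the floor. Four 58 mm square legs at the seat corners, flush with the edges, run from z = 0 to the seat underside.

C is a four-legged stool. The seat is a 304×350×38 mm slab whose top surface is at z = 409 mm; four round legs, each 34 mm in diameter, run from the floor (z = 0) to the underside of the seat, each leg's axis is inset half a diameter from the nearest pair of seat edges (so the leg's bounding box is flush with the corner).

The bench is on top of the table, centred. Two stools sit around the table at the −y, +x sides.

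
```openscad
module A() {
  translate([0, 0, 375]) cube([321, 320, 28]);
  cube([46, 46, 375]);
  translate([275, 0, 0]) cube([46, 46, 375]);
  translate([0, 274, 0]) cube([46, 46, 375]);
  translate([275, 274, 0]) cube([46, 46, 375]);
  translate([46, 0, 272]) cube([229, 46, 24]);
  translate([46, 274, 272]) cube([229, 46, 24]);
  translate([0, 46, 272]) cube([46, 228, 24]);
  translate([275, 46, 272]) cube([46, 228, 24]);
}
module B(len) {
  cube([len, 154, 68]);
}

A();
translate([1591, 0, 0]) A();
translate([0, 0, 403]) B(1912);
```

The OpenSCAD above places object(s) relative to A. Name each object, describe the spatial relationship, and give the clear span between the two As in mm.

Second stool starts at x = 1591; first ends at x = 321; clear span = 1591 − 321 = 1270 mm.

A is a stool. B is a beam. A beam spans the tops of two stools. The clear span between the two stools is 1270 mm.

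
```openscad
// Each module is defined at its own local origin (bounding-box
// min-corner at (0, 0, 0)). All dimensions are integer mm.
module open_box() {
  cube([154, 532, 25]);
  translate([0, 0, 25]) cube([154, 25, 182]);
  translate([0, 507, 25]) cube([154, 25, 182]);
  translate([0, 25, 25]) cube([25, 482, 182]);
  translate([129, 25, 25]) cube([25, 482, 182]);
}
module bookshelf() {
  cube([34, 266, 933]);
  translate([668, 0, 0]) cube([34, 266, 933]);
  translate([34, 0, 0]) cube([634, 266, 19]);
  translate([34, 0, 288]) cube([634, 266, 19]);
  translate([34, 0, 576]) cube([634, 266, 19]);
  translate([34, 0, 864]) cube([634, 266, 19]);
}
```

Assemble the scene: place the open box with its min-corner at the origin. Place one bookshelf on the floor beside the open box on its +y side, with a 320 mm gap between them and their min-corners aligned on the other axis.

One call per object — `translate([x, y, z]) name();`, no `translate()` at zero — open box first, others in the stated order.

open_box();
translate([0, 852, 0]) bookshelf();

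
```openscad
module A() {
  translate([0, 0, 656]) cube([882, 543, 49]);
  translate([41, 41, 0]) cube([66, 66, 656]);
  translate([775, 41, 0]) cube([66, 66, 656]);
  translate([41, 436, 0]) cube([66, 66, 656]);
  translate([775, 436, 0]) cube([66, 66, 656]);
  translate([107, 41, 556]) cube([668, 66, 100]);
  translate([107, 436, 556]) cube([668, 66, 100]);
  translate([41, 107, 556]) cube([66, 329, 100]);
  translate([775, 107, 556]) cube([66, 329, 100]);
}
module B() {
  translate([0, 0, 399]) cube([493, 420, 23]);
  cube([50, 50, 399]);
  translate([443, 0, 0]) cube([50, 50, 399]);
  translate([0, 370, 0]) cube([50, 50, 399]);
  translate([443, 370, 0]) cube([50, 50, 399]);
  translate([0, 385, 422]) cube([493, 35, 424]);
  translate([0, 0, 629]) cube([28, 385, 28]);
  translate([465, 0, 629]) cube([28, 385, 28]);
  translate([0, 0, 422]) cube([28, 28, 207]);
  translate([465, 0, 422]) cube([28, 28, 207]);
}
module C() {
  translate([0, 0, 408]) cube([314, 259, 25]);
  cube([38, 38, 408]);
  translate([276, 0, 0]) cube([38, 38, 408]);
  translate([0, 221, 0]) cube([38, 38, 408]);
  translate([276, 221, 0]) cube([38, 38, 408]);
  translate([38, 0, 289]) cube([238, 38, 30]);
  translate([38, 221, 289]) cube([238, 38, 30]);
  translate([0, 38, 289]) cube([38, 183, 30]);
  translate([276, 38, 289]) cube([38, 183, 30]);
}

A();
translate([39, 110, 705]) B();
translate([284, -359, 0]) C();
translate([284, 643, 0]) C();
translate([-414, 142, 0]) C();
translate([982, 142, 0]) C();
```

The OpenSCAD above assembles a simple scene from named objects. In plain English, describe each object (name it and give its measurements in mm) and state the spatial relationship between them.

A is a rectangular dining table. The top is 882×543×49 mm with its upper surface at z = 705 mm. It stands on four 66×66 mm square legs, each inset 41 mm from the nearest pair of top edges, running from the floor to the underside of the top. Four apron rails, 66 mm thick and 100 mm tall, run between adjacent legs with their top edges flush with the underside of the top and their outer faces flush with the legs' outer faces.

B is a chair: 493×420 mm seat, 23 mm thick, top at z = 422 mm, on four 50 mm square corner legs flush with the seat edges. A 35 mm thick backrest slab spans the full seat width, extending 424 mm above the seat top, its back face flush with the seat's +y edge. Two armrests of 28×28 mm section run along each side from the seat's front edge to the front of the backrest, top faces 235 mm above the seat top and outer faces flush with the seat's x-edges; a 28×28 mm post under the front of each armrest stands on the seat at the front corner.

C is a simple wooden stool: a rectangular seat 314 mm (x) by 259 mm (y), 25 mm thick, top face at z = 433 mm, on four square legs, each 38×38 mm in cross-section. The legs rest on z = 0, each flush with a corner of the seat. Four stretchers, 38 mm wide and 30 mm tall, connect adjacent legs with their undersides at z = 289 mm, each running between the inner faces of the legs it joins and aligned with the legs' outer faces on the other axis.

The chair is on top of the table. Four stools sit around the table at the −y, +y, −x, +x sides.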